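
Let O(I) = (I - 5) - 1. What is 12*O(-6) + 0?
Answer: -144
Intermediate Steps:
O(I) = -6 + I (O(I) = (-5 + I) - 1 = -6 + I)
12*O(-6) + 0 = 12*(-6 - 6) + 0 = 12*(-12) + 0 = -144 + 0 = -144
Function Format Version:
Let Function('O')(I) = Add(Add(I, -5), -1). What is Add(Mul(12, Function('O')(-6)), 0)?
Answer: -144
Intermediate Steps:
Function('O')(I) = Add(-6, I) (Function('O')(I) = Add(Add(-5, I), -1) = Add(-6, I))
Add(Mul(12, Function('O')(-6)), 0) = Add(Mul(12, Add(-6, -6)), 0) = Add(Mul(12, -12), 0) = Add(-144, 0) = -144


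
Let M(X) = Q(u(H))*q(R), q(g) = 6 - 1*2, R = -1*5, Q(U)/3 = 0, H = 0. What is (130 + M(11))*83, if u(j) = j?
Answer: 10790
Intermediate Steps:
Q(U) = 0 (Q(U) = 3*0 = 0)
R = -5
q(g) = 4 (q(g) = 6 - 2 = 4)
M(X) = 0 (M(X) = 0*4 = 0)
(130 + M(11))*83 = (130 + 0)*83 = 130*83 = 10790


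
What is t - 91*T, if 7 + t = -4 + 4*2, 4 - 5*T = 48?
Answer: 3989/5 ≈ 797.80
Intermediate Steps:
T = -44/5 (T = 4/5 - 1/5*48 = 4/5 - 48/5 = -44/5 ≈ -8.8000)
t = -3 (t = -7 + (-4 + 4*2) = -7 + (-4 + 8) = -7 + 4 = -3)
t - 91*T = -3 - 91*(-44/5) = -3 + 4004/5 = 3989/5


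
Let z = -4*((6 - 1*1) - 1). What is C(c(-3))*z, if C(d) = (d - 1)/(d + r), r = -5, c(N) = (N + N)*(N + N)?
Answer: -560/31 ≈ -18.065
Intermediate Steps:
c(N) = 4*N² (c(N) = (2*N)*(2*N) = 4*N²)
C(d) = (-1 + d)/(-5 + d) (C(d) = (d - 1)/(d - 5) = (-1 + d)/(-5 + d))
z = -16 (z = -4*((6 - 1) - 1) = -4*(5 - 1) = -4*4 = -16)
C(c(-3))*z = ((-1 + 4*(-3)²)/(-5 + 4*(-3)²))*(-16) = ((-1 + 4*9)/(-5 + 4*9))*(-16) = ((-1 + 36)/(-5 + 36))*(-16) = (35/31)*(-16) = -560/31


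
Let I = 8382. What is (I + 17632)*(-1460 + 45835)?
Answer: 1154371250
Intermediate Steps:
(I + 17632)*(-1460 + 45835) = (8382 + 17632)*(-1460 + 45835) = 26014*44375 = 1154371250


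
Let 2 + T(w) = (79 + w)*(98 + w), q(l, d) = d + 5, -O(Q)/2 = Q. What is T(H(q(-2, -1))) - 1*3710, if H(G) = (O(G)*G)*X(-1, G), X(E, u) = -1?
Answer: 10718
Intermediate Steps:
O(Q) = -2*Q
q(l, d) = 5 + d
H(G) = 2*G² (H(G) = ((-2*G)*G)*(-1) = -2*G²*(-1) = 2*G²)
T(w) = -2 + (79 + w)*(98 + w)
T(H(q(-2, -1))) - 1*3710 = (7740 + (2*(5 - 1)²)² + 177*(2*(5 - 1)²)) - 1*3710 = (7740 + (2*4²)² + 177*(2*4²)) - 3710 = (7740 + (2*16)² + 177*(2*16)) - 3710 = (7740 + 32² + 177*32) - 3710 = (7740 + 1024 + 5664) - 3710 = 14428 - 3710 = 10718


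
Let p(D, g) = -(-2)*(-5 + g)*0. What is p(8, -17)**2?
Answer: 0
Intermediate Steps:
p(D, g) = 0 (p(D, g) = -2*(5 - g)*0 = (-10 + 2*g)*0 = 0)
p(8, -17)**2 = 0**2 = 0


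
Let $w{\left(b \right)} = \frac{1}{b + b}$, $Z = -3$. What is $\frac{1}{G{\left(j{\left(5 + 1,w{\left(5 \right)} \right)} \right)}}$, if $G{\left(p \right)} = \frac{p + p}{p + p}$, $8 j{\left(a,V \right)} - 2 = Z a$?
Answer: $1$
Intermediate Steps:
$w{\left(b \right)} = \frac{1}{2 b}$
$j{\left(a,V \right)} = \frac{1}{4} - \frac{3 a}{8}$ ($j{\left(a,V \right)} = \frac{1}{4} + \frac{\left(-3\right) a}{8} = \frac{1}{4} - \frac{3 a}{8}$)
$G{\left(p \right)} = 1$ ($G{\left(p \right)} = \frac{2 p}{2 p} = 2 p \frac{1}{2 p} = 1$)
$\frac{1}{G{\left(j{\left(5 + 1,w{\left(5 \right)} \right)} \right)}} = 1^{-1} = 1$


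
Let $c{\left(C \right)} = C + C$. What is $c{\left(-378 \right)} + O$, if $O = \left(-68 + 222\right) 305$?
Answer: $46214$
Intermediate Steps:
$c{\left(C \right)} = 2 C$
$O = 46970$ ($O = 154 \cdot 305 = 46970$)
$c{\left(-378 \right)} + O = 2 \left(-378\right) + 46970 = -756 + 46970 = 46214$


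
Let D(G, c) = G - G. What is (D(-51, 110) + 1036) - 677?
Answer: 359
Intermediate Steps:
D(G, c) = 0
(D(-51, 110) + 1036) - 677 = (0 + 1036) - 677 = 1036 - 677 = 359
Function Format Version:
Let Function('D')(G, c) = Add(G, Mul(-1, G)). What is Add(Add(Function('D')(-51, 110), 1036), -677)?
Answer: 359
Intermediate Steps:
Function('D')(G, c) = 0
Add(Add(Function('D')(-51, 110), 1036), -677) = Add(Add(0, 1036), -677) = Add(1036, -677) = 359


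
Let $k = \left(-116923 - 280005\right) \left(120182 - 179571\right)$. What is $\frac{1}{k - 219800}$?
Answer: $\frac{1}{23572937192} \approx 4.2422 \cdot 10^{-11}$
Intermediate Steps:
$k = 23573156992$ ($k = \left(-396928\right) \left(-59389\right) = 23573156992$)
$\frac{1}{k - 219800} = \frac{1}{23573156992 - 219800} = \frac{1}{23572937192}$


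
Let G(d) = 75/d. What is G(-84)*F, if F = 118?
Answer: -1475/14 ≈ -105.36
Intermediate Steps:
G(-84)*F = (75/(-84))*118 = (75*(-1/84))*118 = -25/28*118 = -1475/14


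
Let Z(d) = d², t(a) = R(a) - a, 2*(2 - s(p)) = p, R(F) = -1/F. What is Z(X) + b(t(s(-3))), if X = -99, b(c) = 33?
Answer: 9834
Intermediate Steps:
s(p) = 2 - p/2
t(a) = -a - 1/a (t(a) = -1/a - a = -a - 1/a)
Z(X) + b(t(s(-3))) = (-99)² + 33 = 9801 + 33 = 9834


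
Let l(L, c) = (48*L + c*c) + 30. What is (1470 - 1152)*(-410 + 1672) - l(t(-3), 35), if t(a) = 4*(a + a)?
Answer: 401213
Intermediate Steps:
t(a) = 8*a (t(a) = 4*(2*a) = 8*a)
l(L, c) = 30 + c**2 + 48*L (l(L, c) = (48*L + c**2) + 30 = (c**2 + 48*L) + 30 = 30 + c**2 + 48*L)
(1470 - 1152)*(-410 + 1672) - l(t(-3), 35) = (1470 - 1152)*(-410 + 1672) - (30 + 35**2 + 48*(8*(-3))) = 318*1262 - (30 + 1225 + 48*(-24)) = 401316 - (30 + 1225 - 1152) = 401316 - 1*103 = 401316 - 103 = 401213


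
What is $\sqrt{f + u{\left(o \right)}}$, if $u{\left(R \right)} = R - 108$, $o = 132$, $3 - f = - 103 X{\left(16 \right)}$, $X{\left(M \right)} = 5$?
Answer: $\sqrt{542} \approx 23.281$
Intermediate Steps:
$f = 518$ ($f = 3 - \left(-103\right) 5 = 3 - -515 = 3 + 515 = 518$)
$u{\left(R \right)} = -108 + R$
$\sqrt{f + u{\left(o \right)}} = \sqrt{518 + \left(-108 + 132\right)} = \sqrt{518 + 24} = \sqrt{542}$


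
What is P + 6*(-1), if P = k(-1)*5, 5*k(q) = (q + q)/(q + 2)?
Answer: -8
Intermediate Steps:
k(q) = 2*q/(5*(2 + q)) (k(q) = ((q + q)/(q + 2))/5 = ((2*q)/(2 + q))/5 = (2*q/(2 + q))/5 = 2*q/(5*(2 + q)))
P = -2 (P = ((⅖)*(-1)/(2 - 1))*5 = ((⅖)*(-1)/1)*5 = ((⅖)*(-1)*1)*5 = -⅖*5 = -2)
P + 6*(-1) = -2 + 6*(-1) = -2 - 6 = -8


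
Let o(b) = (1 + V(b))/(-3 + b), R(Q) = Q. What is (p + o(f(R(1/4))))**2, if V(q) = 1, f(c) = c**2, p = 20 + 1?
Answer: 912025/2209 ≈ 412.87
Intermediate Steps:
p = 21
o(b) = 2/(-3 + b) (o(b) = (1 + 1)/(-3 + b) = 2/(-3 + b))
(p + o(f(R(1/4))))**2 = (21 + 2/(-3 + (1/4)**2))**2 = (21 + 2/(-3 + 1/16))**2 = (21 + 2/(-47/16))**2 = (21 + 2*(-16/47))**2 = (21 - 32/47)**2 = (955/47)**2 = 912025/2209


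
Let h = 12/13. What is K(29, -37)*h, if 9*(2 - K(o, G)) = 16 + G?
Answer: 4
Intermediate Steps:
K(o, G) = 2/9 - G/9 (K(o, G) = 2 - (16 + G)/9 = 2 + (-16/9 - G/9) = 2/9 - G/9)
h = 12/13 (h = 12*(1/13) = 12/13 ≈ 0.92308)
K(29, -37)*h = (2/9 - 1/9*(-37))*(12/13) = (2/9 + 37/9)*(12/13) = (13/3)*(12/13) = 4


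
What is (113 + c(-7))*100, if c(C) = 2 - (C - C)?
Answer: 11500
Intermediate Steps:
c(C) = 2 (c(C) = 2 - 1*0 = 2 + 0 = 2)
(113 + c(-7))*100 = (113 + 2)*100 = 115*100 = 11500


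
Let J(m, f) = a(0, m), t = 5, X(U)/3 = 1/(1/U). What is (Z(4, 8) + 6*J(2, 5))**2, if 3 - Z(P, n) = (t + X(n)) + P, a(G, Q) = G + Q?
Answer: 324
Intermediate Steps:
X(U) = 3*U (X(U) = 3/(1/U) = 3*U)
J(m, f) = m (J(m, f) = 0 + m = m)
Z(P, n) = -2 - P - 3*n (Z(P, n) = 3 - ((5 + 3*n) + P) = 3 - (5 + P + 3*n) = 3 + (-5 - P - 3*n) = -2 - P - 3*n)
(Z(4, 8) + 6*J(2, 5))**2 = ((-2 - 1*4 - 3*8) + 6*2)**2 = ((-2 - 4 - 24) + 12)**2 = (-30 + 12)**2 = (-18)**2 = 324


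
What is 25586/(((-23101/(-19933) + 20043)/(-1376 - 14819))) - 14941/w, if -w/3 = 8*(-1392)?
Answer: -13797038981631815/667391983488 ≈ -20673.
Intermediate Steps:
w = 33408 (w = -24*(-1392) = -3*(-11136) = 33408)
25586/(((-23101/(-19933) + 20043)/(-1376 - 14819))) - 14941/w = 25586/(((-23101/(-19933) + 20043)/(-1376 - 14819))) - 14941/33408 = 25586/(((-23101*(-1/19933) + 20043)/(-16195))) - 14941*1/33408 = 25586/(((23101/19933 + 20043)*(-1/16195))) - 14941/33408 = 25586/(((399540220/19933)*(-1/16195))) - 14941/33408 = 25586/(-79908044/64562987) - 14941/33408 = 25586*(-64562987/79908044) - 14941/33408 = -825954292691/39954022 - 14941/33408 = -13797038981631815/667391983488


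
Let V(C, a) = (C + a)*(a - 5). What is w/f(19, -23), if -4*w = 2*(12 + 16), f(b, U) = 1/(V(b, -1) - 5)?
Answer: 1582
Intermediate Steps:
V(C, a) = (-5 + a)*(C + a) (V(C, a) = (C + a)*(-5 + a) = (-5 + a)*(C + a))
f(b, U) = 1/(1 - 6*b) (f(b, U) = 1/(((-1)² - 5*b - 5*(-1) + b*(-1)) - 5) = 1/((1 - 5*b + 5 - b) - 5) = 1/((6 - 6*b) - 5) = 1/(1 - 6*b))
w = -14 (w = -(12 + 16)/2 = -28/2 = -¼*56 = -14)
w/f(19, -23) = -14/(1/(1 - 6*19)) = -14/(1/(1 - 114)) = -14/(1/(-113)) = -14/(-1/113) = -14*(-113) = 1582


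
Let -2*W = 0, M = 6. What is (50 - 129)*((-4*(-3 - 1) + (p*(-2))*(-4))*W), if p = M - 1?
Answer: 0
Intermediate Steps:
W = 0 (W = -½*0 = 0)
p = 5 (p = 6 - 1 = 5)
(50 - 129)*((-4*(-3 - 1) + (p*(-2))*(-4))*W) = (50 - 129)*((-4*(-3 - 1) + (5*(-2))*(-4))*0) = -79*(-4*(-4) - 10*(-4))*0 = -79*(16 + 40)*0 = -4424*0 = -79*0 = 0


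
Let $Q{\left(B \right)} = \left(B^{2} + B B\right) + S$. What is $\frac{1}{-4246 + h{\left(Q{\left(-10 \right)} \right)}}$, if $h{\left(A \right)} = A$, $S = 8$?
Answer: $- \frac{1}{4038} \approx -0.00024765$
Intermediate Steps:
$Q{\left(B \right)} = 8 + 2 B^{2}$ ($Q{\left(B \right)} = \left(B^{2} + B B\right) + 8 = \left(B^{2} + B^{2}\right) + 8 = 2 B^{2} + 8 = 8 + 2 B^{2}$)
$\frac{1}{-4246 + h{\left(Q{\left(-10 \right)} \right)}} = \frac{1}{-4246 + \left(8 + 2 \left(-10\right)^{2}\right)} = \frac{1}{-4246 + \left(8 + 2 \cdot 100\right)} = \frac{1}{-4246 + \left(8 + 200\right)} = \frac{1}{-4246 + 208} = \frac{1}{-4038} = - \frac{1}{4038}$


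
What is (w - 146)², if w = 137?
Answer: 81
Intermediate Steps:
(w - 146)² = (137 - 146)² = (-9)² = 81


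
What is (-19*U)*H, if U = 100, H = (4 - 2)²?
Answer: -7600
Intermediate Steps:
H = 4 (H = 2² = 4)
(-19*U)*H = -19*100*4 = -1900*4 = -7600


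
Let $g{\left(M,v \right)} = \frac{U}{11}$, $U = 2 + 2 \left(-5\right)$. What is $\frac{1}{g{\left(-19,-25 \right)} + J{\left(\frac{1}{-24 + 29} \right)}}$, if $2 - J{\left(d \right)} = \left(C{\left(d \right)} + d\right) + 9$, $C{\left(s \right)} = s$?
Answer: $- \frac{55}{447} \approx -0.12304$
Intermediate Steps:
$U = -8$ ($U = 2 - 10 = -8$)
$g{\left(M,v \right)} = - \frac{8}{11}$
$J{\left(d \right)} = -7 - 2 d$ ($J{\left(d \right)} = 2 - \left(\left(d + d\right) + 9\right) = 2 - \left(2 d + 9\right) = 2 - \left(9 + 2 d\right) = -7 - 2 d$)
$\frac{1}{g{\left(-19,-25 \right)} + J{\left(\frac{1}{-24 + 29} \right)}} = \frac{1}{- \frac{8}{11} - \left(7 + \frac{2}{-24 + 29}\right)} = \frac{1}{- \frac{8}{11} - \left(7 + \frac{2}{5}\right)} = \frac{1}{- \frac{8}{11} - \frac{37}{5}} = \frac{1}{- \frac{447}{55}} = - \frac{55}{447}$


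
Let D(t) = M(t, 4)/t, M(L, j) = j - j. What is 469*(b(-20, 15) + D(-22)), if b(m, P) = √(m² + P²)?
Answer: 11725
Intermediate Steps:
M(L, j) = 0
D(t) = 0 (D(t) = 0/t = 0)
b(m, P) = √(P² + m²)
469*(b(-20, 15) + D(-22)) = 469*(√(15² + (-20)²) + 0) = 469*(√(225 + 400) + 0) = 469*(√625 + 0) = 469*(25 + 0) = 469*25 = 11725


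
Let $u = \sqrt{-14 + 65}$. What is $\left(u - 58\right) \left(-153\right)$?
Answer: $8874 - 153 \sqrt{51} \approx 7781.4$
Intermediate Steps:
$u = \sqrt{51} \approx 7.1414$
$\left(u - 58\right) \left(-153\right) = \left(\sqrt{51} - 58\right) \left(-153\right) = \left(-58 + \sqrt{51}\right) \left(-153\right) = 8874 - 153 \sqrt{51}$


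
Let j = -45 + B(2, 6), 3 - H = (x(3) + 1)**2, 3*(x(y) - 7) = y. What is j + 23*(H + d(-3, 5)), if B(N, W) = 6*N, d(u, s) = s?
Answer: -1712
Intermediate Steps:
x(y) = 7 + y/3
H = -78 (H = 3 - ((7 + (1/3)*3) + 1)**2 = 3 - ((7 + 1) + 1)**2 = 3 - (8 + 1)**2 = 3 - 1*9**2 = 3 - 1*81 = 3 - 81 = -78)
j = -33 (j = -45 + 6*2 = -45 + 12 = -33)
j + 23*(H + d(-3, 5)) = -33 + 23*(-78 + 5) = -33 + 23*(-73) = -33 - 1679 = -1712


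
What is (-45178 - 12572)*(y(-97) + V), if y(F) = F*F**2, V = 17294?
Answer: 51708137250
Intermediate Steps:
y(F) = F**3
(-45178 - 12572)*(y(-97) + V) = (-45178 - 12572)*((-97)**3 + 17294) = -57750*(-912673 + 17294) = -57750*(-895379) = 51708137250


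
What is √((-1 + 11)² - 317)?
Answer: I*√217 ≈ 14.731*I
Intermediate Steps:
√((-1 + 11)² - 317) = √(10² - 317) = √(100 - 317) = √(-217) = I*√217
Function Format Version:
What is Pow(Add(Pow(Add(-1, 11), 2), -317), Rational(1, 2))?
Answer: Mul(I, Pow(217, Rational(1, 2))) ≈ Mul(14.731, I)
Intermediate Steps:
Pow(Add(Pow(Add(-1, 11), 2), -317), Rational(1, 2)) = Pow(Add(Pow(10, 2), -317), Rational(1, 2)) = Pow(Add(100, -317), Rational(1, 2)) = Pow(-217, Rational(1, 2)) = Mul(I, Pow(217, Rational(1, 2)))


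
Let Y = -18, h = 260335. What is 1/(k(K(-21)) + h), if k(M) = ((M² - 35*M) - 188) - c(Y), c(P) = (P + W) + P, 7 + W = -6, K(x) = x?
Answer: 1/261372 ≈ 3.8260e-6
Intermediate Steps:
W = -13 (W = -7 - 6 = -13)
c(P) = -13 + 2*P (c(P) = (P - 13) + P = (-13 + P) + P = -13 + 2*P)
k(M) = -139 + M² - 35*M (k(M) = ((M² - 35*M) - 188) - (-13 + 2*(-18)) = (-188 + M² - 35*M) - (-13 - 36) = (-188 + M² - 35*M) - 1*(-49) = (-188 + M² - 35*M) + 49 = -139 + M² - 35*M)
1/(k(K(-21)) + h) = 1/((-139 + (-21)² - 35*(-21)) + 260335) = 1/((-139 + 441 + 735) + 260335) = 1/(1037 + 260335) = 1/261372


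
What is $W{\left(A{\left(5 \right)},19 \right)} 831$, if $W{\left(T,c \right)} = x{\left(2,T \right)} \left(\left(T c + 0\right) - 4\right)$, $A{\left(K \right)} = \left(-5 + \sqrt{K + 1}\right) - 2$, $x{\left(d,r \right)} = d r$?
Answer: $1783326 - 448740 \sqrt{6} \approx 6.8414 \cdot 10^{5}$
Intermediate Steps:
$A{\left(K \right)} = -7 + \sqrt{1 + K}$ ($A{\left(K \right)} = \left(-5 + \sqrt{1 + K}\right) - 2 = -7 + \sqrt{1 + K}$)
$W{\left(T,c \right)} = 2 T \left(-4 + T c\right)$ ($W{\left(T,c \right)} = 2 T \left(\left(T c + 0\right) - 4\right) = 2 T \left(T c - 4\right) = 2 T \left(-4 + T c\right)$)
$W{\left(A{\left(5 \right)},19 \right)} 831 = 2 \left(-7 + \sqrt{1 + 5}\right) \left(-4 + \left(-7 + \sqrt{1 + 5}\right) 19\right) 831 = 2 \left(-7 + \sqrt{6}\right) \left(-4 + \left(-7 + \sqrt{6}\right) 19\right) 831 = 2 \left(-7 + \sqrt{6}\right) \left(-4 - \left(133 - 19 \sqrt{6}\right)\right) 831 = 2 \left(-7 + \sqrt{6}\right) \left(-137 + 19 \sqrt{6}\right) 831 = 2 \left(-137 + 19 \sqrt{6}\right) \left(-7 + \sqrt{6}\right) 831 = 1662 \left(-137 + 19 \sqrt{6}\right) \left(-7 + \sqrt{6}\right)$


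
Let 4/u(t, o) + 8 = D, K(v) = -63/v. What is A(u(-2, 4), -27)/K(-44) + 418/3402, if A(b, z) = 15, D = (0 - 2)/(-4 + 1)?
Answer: 18029/1701 ≈ 10.599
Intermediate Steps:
D = ⅔ (D = -2/(-3) = -2*(-⅓) = ⅔ ≈ 0.66667)
u(t, o) = -6/11 (u(t, o) = 4/(-8 + ⅔) = 4/(-22/3) = 4*(-3/22) = -6/11)
A(u(-2, 4), -27)/K(-44) + 418/3402 = 15/((-63/(-44))) + 418/3402 = 15/((-63*(-1/44))) + 418*(1/3402) = 15/(63/44) + 209/1701 = 15*(44/63) + 209/1701 = 220/21 + 209/1701 = 18029/1701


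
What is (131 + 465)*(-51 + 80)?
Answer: 17284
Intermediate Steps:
(131 + 465)*(-51 + 80) = 596*29 = 17284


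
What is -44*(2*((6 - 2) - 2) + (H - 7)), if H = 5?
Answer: -88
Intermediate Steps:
-44*(2*((6 - 2) - 2) + (H - 7)) = -44*(2*((6 - 2) - 2) + (5 - 7)) = -44*(2*(4 - 2) - 2) = -44*(2*2 - 2) = -44*(4 - 2) = -44*2 = -88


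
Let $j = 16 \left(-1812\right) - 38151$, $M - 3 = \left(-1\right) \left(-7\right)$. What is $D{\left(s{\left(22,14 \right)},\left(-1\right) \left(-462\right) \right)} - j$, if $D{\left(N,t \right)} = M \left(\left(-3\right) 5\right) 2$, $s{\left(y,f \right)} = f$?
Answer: $66843$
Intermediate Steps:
$M = 10$ ($M = 3 - -7 = 3 + 7 = 10$)
$D{\left(N,t \right)} = -300$ ($D{\left(N,t \right)} = 10 \left(\left(-3\right) 5\right) 2 = 10 \left(-15\right) 2 = \left(-150\right) 2 = -300$)
$j = -67143$ ($j = -28992 - 38151 = -67143$)
$D{\left(s{\left(22,14 \right)},\left(-1\right) \left(-462\right) \right)} - j = -300 - -67143 = -300 + 67143 = 66843$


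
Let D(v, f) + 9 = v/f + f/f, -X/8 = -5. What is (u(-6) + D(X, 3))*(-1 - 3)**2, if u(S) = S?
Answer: -32/3 ≈ -10.667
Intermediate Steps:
X = 40 (X = -8*(-5) = 40)
D(v, f) = -8 + v/f (D(v, f) = -9 + (v/f + f/f) = -9 + (v/f + 1) = -9 + (1 + v/f) = -8 + v/f)
(u(-6) + D(X, 3))*(-1 - 3)**2 = (-6 + (-8 + 40/3))*(-1 - 3)**2 = (-6 + (-8 + 40*(1/3)))*(-4)**2 = (-6 + (-8 + 40/3))*16 = (-6 + 16/3)*16 = -2/3*16 = -32/3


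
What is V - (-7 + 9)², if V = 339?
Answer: 335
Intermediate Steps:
V - (-7 + 9)² = 339 - (-7 + 9)² = 339 - 1*2² = 339 - 1*4 = 339 - 4 = 335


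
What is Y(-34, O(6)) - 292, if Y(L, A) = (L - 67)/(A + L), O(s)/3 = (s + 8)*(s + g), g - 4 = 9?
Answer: -223189/764 ≈ -292.13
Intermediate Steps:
g = 13 (g = 4 + 9 = 13)
O(s) = 3*(8 + s)*(13 + s) (O(s) = 3*((s + 8)*(s + 13)) = 3*((8 + s)*(13 + s)) = 3*(8 + s)*(13 + s))
Y(L, A) = (-67 + L)/(A + L)
Y(-34, O(6)) - 292 = (-67 - 34)/((312 + 3*6² + 63*6) - 34) - 292 = -101/((312 + 3*36 + 378) - 34) - 292 = -101/((312 + 108 + 378) - 34) - 292 = -101/(798 - 34) - 292 = -101/764 - 292 = -223189/764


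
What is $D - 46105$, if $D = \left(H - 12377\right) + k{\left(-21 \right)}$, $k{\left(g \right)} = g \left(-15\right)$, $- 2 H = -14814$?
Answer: $-50760$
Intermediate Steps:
$H = 7407$ ($H = \left(- \frac{1}{2}\right) \left(-14814\right) = 7407$)
$k{\left(g \right)} = - 15 g$
$D = -4655$ ($D = \left(7407 - 12377\right) - -315 = -4970 + 315 = -4655$)
$D - 46105 = -4655 - 46105 = -50760$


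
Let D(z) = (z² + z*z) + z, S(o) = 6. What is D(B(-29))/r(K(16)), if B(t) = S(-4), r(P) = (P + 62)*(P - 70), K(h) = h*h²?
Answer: 13/2790018 ≈ 4.6595e-6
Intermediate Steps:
K(h) = h³
r(P) = (-70 + P)*(62 + P) (r(P) = (62 + P)*(-70 + P) = (-70 + P)*(62 + P))
B(t) = 6
D(z) = z + 2*z² (D(z) = (z² + z²) + z = 2*z² + z = z + 2*z²)
D(B(-29))/r(K(16)) = (6*(1 + 2*6))/(-4340 + (16³)² - 8*16³) = (6*(1 + 12))/(-4340 + 4096² - 8*4096) = (6*13)/(-4340 + 16777216 - 32768) = 78/16740108 = 78*(1/16740108) = 13/2790018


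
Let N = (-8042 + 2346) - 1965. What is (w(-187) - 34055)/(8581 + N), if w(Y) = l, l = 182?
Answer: -33873/920 ≈ -36.818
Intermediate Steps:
w(Y) = 182
N = -7661 (N = -5696 - 1965 = -7661)
(w(-187) - 34055)/(8581 + N) = (182 - 34055)/(8581 - 7661) = -33873/920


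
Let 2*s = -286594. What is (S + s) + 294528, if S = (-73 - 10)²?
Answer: 158120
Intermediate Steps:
s = -143297 (s = (½)*(-286594) = -143297)
S = 6889 (S = (-83)² = 6889)
(S + s) + 294528 = (6889 - 143297) + 294528 = -136408 + 294528 = 158120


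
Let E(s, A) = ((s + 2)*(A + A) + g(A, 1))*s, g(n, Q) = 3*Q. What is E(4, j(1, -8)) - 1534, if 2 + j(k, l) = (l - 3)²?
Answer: 4190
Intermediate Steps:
j(k, l) = -2 + (-3 + l)² (j(k, l) = -2 + (l - 3)² = -2 + (-3 + l)²)
E(s, A) = s*(3 + 2*A*(2 + s)) (E(s, A) = ((s + 2)*(A + A) + 3*1)*s = ((2 + s)*(2*A) + 3)*s = (2*A*(2 + s) + 3)*s = (3 + 2*A*(2 + s))*s = s*(3 + 2*A*(2 + s)))
E(4, j(1, -8)) - 1534 = 4*(3 + 4*(-2 + (-3 - 8)²) + 2*(-2 + (-3 - 8)²)*4) - 1534 = 4*(3 + 4*(-2 + (-11)²) + 2*(-2 + (-11)²)*4) - 1534 = 4*(3 + 4*(-2 + 121) + 2*(-2 + 121)*4) - 1534 = 4*(3 + 4*119 + 2*119*4) - 1534 = 4*(3 + 476 + 952) - 1534 = 4*1431 - 1534 = 5724 - 1534 = 4190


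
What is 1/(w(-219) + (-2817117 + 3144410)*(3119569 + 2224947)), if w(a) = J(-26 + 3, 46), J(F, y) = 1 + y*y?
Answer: 1/1749222677305 ≈ 5.7168e-13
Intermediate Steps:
J(F, y) = 1 + y²
w(a) = 2117 (w(a) = 1 + 46² = 1 + 2116 = 2117)
1/(w(-219) + (-2817117 + 3144410)*(3119569 + 2224947)) = 1/(2117 + (-2817117 + 3144410)*(3119569 + 2224947)) = 1/(2117 + 327293*5344516) = 1/(2117 + 1749222675188) = 1/1749222677305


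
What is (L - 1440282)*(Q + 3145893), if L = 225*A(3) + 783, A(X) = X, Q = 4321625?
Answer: -10744444118832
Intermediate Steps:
L = 1458 (L = 225*3 + 783 = 675 + 783 = 1458)
(L - 1440282)*(Q + 3145893) = (1458 - 1440282)*(4321625 + 3145893) = -1438824*7467518 = -10744444118832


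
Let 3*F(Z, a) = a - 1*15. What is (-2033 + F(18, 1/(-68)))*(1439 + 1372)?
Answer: -389560561/68 ≈ -5.7288e+6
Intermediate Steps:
F(Z, a) = -5 + a/3 (F(Z, a) = (a - 1*15)/3 = (a - 15)/3 = (-15 + a)/3 = -5 + a/3)
(-2033 + F(18, 1/(-68)))*(1439 + 1372) = (-2033 + (-5 + (1/3)/(-68)))*(1439 + 1372) = (-2033 + (-5 + (1/3)*(-1/68)))*2811 = (-2033 + (-5 - 1/204))*2811 = (-2033 - 1021/204)*2811 = -415753/204*2811 = -389560561/68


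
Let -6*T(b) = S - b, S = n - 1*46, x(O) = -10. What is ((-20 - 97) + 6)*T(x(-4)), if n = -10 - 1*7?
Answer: -1961/2 ≈ -980.50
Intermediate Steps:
n = -17 (n = -10 - 7 = -17)
S = -63 (S = -17 - 1*46 = -17 - 46 = -63)
T(b) = 21/2 + b/6 (T(b) = -(-63 - b)/6 = 21/2 + b/6)
((-20 - 97) + 6)*T(x(-4)) = ((-20 - 97) + 6)*(21/2 + (1/6)*(-10)) = (-117 + 6)*(21/2 - 5/3) = -111*53/6 = -1961/2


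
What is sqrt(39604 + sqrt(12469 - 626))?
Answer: sqrt(39604 + sqrt(11843)) ≈ 199.28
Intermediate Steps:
sqrt(39604 + sqrt(12469 - 626)) = sqrt(39604 + sqrt(11843))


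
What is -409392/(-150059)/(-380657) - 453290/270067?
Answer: -3698927517921362/2203785639085303 ≈ -1.6784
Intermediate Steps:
-409392/(-150059)/(-380657) - 453290/270067 = -409392*(-1/150059)*(-1/380657) - 453290*1/270067 = (409392/150059)*(-1/380657) - 453290/270067 = -409392/57121008763 - 453290/270067 = -3698927517921362/2203785639085303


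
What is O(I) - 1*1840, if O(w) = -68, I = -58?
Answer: -1908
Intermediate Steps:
O(I) - 1*1840 = -68 - 1*1840 = -68 - 1840 = -1908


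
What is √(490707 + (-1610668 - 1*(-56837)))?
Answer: 2*I*√265781 ≈ 1031.1*I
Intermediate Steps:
√(490707 + (-1610668 - 1*(-56837))) = √(490707 + (-1610668 + 56837)) = √(490707 - 1553831) = √(-1063124) = 2*I*√265781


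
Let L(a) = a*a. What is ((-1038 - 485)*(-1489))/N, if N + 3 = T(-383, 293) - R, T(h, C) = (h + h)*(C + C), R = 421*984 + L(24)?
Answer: -2267747/863719 ≈ -2.6256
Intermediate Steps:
L(a) = a**2
R = 414840 (R = 421*984 + 24**2 = 414264 + 576 = 414840)
T(h, C) = 4*C*h (T(h, C) = (2*h)*(2*C) = 4*C*h)
N = -863719 (N = -3 + (4*293*(-383) - 1*414840) = -3 + (-448876 - 414840) = -3 - 863716 = -863719)
((-1038 - 485)*(-1489))/N = ((-1038 - 485)*(-1489))/(-863719) = -1523*(-1489)*(-1/863719) = 2267747*(-1/863719) = -2267747/863719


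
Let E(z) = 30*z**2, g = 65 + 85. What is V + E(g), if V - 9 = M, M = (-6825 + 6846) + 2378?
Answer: 677408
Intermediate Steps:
g = 150
M = 2399 (M = 21 + 2378 = 2399)
V = 2408 (V = 9 + 2399 = 2408)
V + E(g) = 2408 + 30*150**2 = 2408 + 30*22500 = 2408 + 675000 = 677408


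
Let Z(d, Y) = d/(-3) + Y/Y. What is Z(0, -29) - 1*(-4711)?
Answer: 4712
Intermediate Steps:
Z(d, Y) = 1 - d/3 (Z(d, Y) = d*(-1/3) + 1 = -d/3 + 1 = 1 - d/3)
Z(0, -29) - 1*(-4711) = (1 - 1/3*0) - 1*(-4711) = (1 + 0) + 4711 = 1 + 4711 = 4712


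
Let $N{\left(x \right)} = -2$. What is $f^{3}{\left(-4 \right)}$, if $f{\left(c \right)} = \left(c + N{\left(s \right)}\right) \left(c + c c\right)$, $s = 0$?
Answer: $-373248$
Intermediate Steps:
$f{\left(c \right)} = \left(-2 + c\right) \left(c + c^{2}\right)$ ($f{\left(c \right)} = \left(c - 2\right) \left(c + c c\right) = \left(-2 + c\right) \left(c + c^{2}\right)$)
$f^{3}{\left(-4 \right)} = \left(- 4 \left(-2 + \left(-4\right)^{2} - -4\right)\right)^{3} = \left(- 4 \left(-2 + 16 + 4\right)\right)^{3} = \left(\left(-4\right) 18\right)^{3} = \left(-72\right)^{3} = -373248$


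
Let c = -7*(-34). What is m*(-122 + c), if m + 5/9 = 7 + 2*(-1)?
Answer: 4640/9 ≈ 515.56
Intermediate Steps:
c = 238
m = 40/9 (m = -5/9 + (7 + 2*(-1)) = -5/9 + (7 - 2) = -5/9 + 5 = 40/9 ≈ 4.4444)
m*(-122 + c) = 40*(-122 + 238)/9 = (40/9)*116 = 4640/9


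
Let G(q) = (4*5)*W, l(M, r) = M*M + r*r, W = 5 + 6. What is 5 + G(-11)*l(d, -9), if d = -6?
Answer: 25745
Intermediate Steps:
W = 11
l(M, r) = M² + r²
G(q) = 220 (G(q) = (4*5)*11 = 20*11 = 220)
5 + G(-11)*l(d, -9) = 5 + 220*((-6)² + (-9)²) = 5 + 220*(36 + 81) = 5 + 220*117 = 5 + 25740 = 25745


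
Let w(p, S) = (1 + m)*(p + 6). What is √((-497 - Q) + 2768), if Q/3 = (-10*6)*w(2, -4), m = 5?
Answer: √10911 ≈ 104.46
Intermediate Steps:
w(p, S) = 36 + 6*p (w(p, S) = (1 + 5)*(p + 6) = 6*(6 + p) = 36 + 6*p)
Q = -8640 (Q = 3*((-10*6)*(36 + 6*2)) = 3*(-60*(36 + 12)) = 3*(-60*48) = 3*(-2880) = -8640)
√((-497 - Q) + 2768) = √((-497 - 1*(-8640)) + 2768) = √((-497 + 8640) + 2768) = √(8143 + 2768) = √10911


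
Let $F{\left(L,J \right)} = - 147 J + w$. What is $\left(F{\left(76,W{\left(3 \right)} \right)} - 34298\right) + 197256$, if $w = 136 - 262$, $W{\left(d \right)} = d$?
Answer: $162391$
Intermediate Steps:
$w = -126$
$F{\left(L,J \right)} = -126 - 147 J$ ($F{\left(L,J \right)} = - 147 J - 126 = -126 - 147 J$)
$\left(F{\left(76,W{\left(3 \right)} \right)} - 34298\right) + 197256 = \left(\left(-126 - 441\right) - 34298\right) + 197256 = \left(-567 - 34298\right) + 197256 = -34865 + 197256 = 162391$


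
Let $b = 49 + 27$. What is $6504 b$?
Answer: $494304$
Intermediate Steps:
$b = 76$
$6504 b = 6504 \cdot 76 = 494304$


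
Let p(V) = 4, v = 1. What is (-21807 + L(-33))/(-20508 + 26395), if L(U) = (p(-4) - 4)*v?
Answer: -21807/5887 ≈ -3.7043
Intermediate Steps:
L(U) = 0 (L(U) = (4 - 4)*1 = 0*1 = 0)
(-21807 + L(-33))/(-20508 + 26395) = (-21807 + 0)/(-20508 + 26395) = -21807/5887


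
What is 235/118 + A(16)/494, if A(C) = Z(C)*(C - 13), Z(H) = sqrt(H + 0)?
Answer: 58753/29146 ≈ 2.0158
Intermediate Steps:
Z(H) = sqrt(H)
A(C) = sqrt(C)*(-13 + C) (A(C) = sqrt(C)*(C - 13) = sqrt(C)*(-13 + C))
235/118 + A(16)/494 = 235/118 + (sqrt(16)*(-13 + 16))/494 = 235*(1/118) + (4*3)*(1/494) = 235/118 + 12*(1/494) = 235/118 + 6/247 = 58753/29146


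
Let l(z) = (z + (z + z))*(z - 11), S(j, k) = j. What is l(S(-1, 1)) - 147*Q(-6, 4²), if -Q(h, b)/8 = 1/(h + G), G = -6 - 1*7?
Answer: -492/19 ≈ -25.895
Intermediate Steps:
G = -13 (G = -6 - 7 = -13)
Q(h, b) = -8/(-13 + h) (Q(h, b) = -8/(h - 13) = -8/(-13 + h))
l(z) = 3*z*(-11 + z) (l(z) = (z + 2*z)*(-11 + z) = (3*z)*(-11 + z) = 3*z*(-11 + z))
l(S(-1, 1)) - 147*Q(-6, 4²) = 3*(-1)*(-11 - 1) - (-1176)/(-13 - 6) = 3*(-1)*(-12) - (-1176)/(-19) = 36 - (-1176)*(-1)/19 = 36 - 147*8/19 = 36 - 1176/19 = -492/19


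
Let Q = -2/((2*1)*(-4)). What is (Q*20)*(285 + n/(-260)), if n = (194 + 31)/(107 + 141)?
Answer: 18376575/12896 ≈ 1425.0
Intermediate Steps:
n = 225/248 ≈ 0.90726
Q = ¼ (Q = -2/(2*(-4)) = -2/(-8) = -2*(-⅛) = ¼ ≈ 0.25000)
(Q*20)*(285 + n/(-260)) = ((¼)*20)*(285 + (225/248)/(-260)) = 5*(285 + (225/248)*(-1/260)) = 5*(285 - 45/12896) = 5*(3675315/12896) = 18376575/12896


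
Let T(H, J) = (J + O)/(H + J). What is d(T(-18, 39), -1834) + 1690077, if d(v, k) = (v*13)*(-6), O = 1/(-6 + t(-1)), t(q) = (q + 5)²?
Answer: 59147612/35 ≈ 1.6899e+6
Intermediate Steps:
t(q) = (5 + q)²
O = ⅒ (O = 1/(-6 + (5 - 1)²) = 1/(-6 + 4²) = 1/(-6 + 16) = 1/10 = ⅒ ≈ 0.10000)
T(H, J) = (⅒ + J)/(H + J) (T(H, J) = (J + ⅒)/(H + J) = (⅒ + J)/(H + J))
d(v, k) = -78*v (d(v, k) = (13*v)*(-6) = -78*v)
d(T(-18, 39), -1834) + 1690077 = -78*(⅒ + 39)/(-18 + 39) + 1690077 = -78*391/(21*10) + 1690077 = -26*391/(7*10) + 1690077 = -78*391/210 + 1690077 = -5083/35 + 1690077 = 59147612/35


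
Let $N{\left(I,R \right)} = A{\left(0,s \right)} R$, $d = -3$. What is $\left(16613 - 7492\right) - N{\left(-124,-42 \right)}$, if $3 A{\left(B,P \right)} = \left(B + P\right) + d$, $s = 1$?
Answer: $9093$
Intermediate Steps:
$A{\left(B,P \right)} = -1 + \frac{B}{3} + \frac{P}{3}$ ($A{\left(B,P \right)} = \frac{\left(B + P\right) - 3}{3} = \frac{-3 + B + P}{3} = -1 + \frac{B}{3} + \frac{P}{3}$)
$N{\left(I,R \right)} = - \frac{2 R}{3}$ ($N{\left(I,R \right)} = \left(-1 + \frac{1}{3} \cdot 0 + \frac{1}{3} \cdot 1\right) R = \left(-1 + 0 + \frac{1}{3}\right) R = - \frac{2 R}{3}$)
$\left(16613 - 7492\right) - N{\left(-124,-42 \right)} = \left(16613 - 7492\right) - \left(- \frac{2}{3}\right) \left(-42\right) = \left(16613 - 7492\right) - 28 = 9121 - 28 = 9093$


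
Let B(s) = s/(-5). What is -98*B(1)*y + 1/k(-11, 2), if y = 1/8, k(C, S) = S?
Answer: 59/20 ≈ 2.9500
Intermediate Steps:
B(s) = -s/5 (B(s) = s*(-1/5) = -s/5)
y = 1/8 ≈ 0.12500
-98*B(1)*y + 1/k(-11, 2) = -98*(-1/5*1)/8 + 1/2 = -(-98)/(5*8) + 1/2 = -98*(-1/40) + 1/2 = 49/20 + 1/2 = 59/20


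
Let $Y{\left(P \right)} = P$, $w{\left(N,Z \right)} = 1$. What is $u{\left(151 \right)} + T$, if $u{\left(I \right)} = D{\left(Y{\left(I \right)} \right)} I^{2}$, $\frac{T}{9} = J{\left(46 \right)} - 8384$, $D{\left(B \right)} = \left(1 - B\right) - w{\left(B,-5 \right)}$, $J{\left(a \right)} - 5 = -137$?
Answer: $-3519595$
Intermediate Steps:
$J{\left(a \right)} = -132$ ($J{\left(a \right)} = 5 - 137 = -132$)
$D{\left(B \right)} = - B$ ($D{\left(B \right)} = \left(1 - B\right) - 1 = - B$)
$T = -76644$ ($T = 9 \left(-132 - 8384\right) = 9 \left(-8516\right) = -76644$)
$u{\left(I \right)} = - I^{3}$ ($u{\left(I \right)} = - I I^{2} = - I^{3}$)
$u{\left(151 \right)} + T = - 151^{3} - 76644 = \left(-1\right) 3442951 - 76644 = -3442951 - 76644 = -3519595$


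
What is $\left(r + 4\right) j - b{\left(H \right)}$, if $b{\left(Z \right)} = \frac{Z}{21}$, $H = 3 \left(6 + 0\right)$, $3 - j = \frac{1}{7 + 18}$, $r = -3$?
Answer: $\frac{368}{175} \approx 2.1029$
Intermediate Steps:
$j = \frac{74}{25}$ ($j = 3 - \frac{1}{7 + 18} = 3 - \frac{1}{25} = \frac{74}{25} \approx 2.96$)
$H = 18$ ($H = 3 \cdot 6 = 18$)
$b{\left(Z \right)} = \frac{Z}{21}$ ($b{\left(Z \right)} = Z \frac{1}{21} = \frac{Z}{21}$)
$\left(r + 4\right) j - b{\left(H \right)} = \left(-3 + 4\right) \frac{74}{25} - \frac{1}{21} \cdot 18 = 1 \cdot \frac{74}{25} - \frac{6}{7} = \frac{74}{25} - \frac{6}{7} = \frac{368}{175}$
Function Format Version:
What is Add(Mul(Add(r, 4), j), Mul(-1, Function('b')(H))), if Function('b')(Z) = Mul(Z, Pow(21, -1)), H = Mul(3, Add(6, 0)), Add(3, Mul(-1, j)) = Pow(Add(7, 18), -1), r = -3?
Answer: Rational(368, 175) ≈ 2.1029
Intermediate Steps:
j = Rational(74, 25) (j = Add(3, Mul(-1, Pow(Add(7, 18), -1))) = Add(3, Mul(-1, Pow(25, -1))) = Add(3, Mul(-1, Rational(1, 25))) = Add(3, Rational(-1, 25)) = Rational(74, 25) ≈ 2.9600)
H = 18 (H = Mul(3, 6) = 18)
Function('b')(Z) = Mul(Rational(1, 21), Z) (Function('b')(Z) = Mul(Z, Rational(1, 21)) = Mul(Rational(1, 21), Z))
Add(Mul(Add(r, 4), j), Mul(-1, Function('b')(H))) = Add(Mul(Add(-3, 4), Rational(74, 25)), Mul(-1, Mul(Rational(1, 21), 18))) = Add(Mul(1, Rational(74, 25)), Mul(-1, Rational(6, 7))) = Add(Rational(74, 25), Rational(-6, 7)) = Rational(368, 175)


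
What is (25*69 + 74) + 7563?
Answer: 9362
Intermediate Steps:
(25*69 + 74) + 7563 = (1725 + 74) + 7563 = 1799 + 7563 = 9362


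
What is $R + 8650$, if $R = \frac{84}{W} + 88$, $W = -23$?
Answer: $\frac{200890}{23} \approx 8734.3$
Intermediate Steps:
$R = \frac{1940}{23}$ ($R = \frac{84}{-23} + 88 = 84 \left(- \frac{1}{23}\right) + 88 = - \frac{84}{23} + 88 = \frac{1940}{23} \approx 84.348$)
$R + 8650 = \frac{1940}{23} + 8650 = \frac{200890}{23}$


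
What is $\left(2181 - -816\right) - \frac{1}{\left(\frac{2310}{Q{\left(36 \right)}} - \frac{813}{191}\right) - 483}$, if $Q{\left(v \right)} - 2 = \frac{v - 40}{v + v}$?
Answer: $\frac{401124283}{133842} \approx 2997.0$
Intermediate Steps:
$Q{\left(v \right)} = 2 + \frac{-40 + v}{2 v}$ ($Q{\left(v \right)} = 2 + \frac{v - 40}{v + v} = 2 + \frac{-40 + v}{2 v}$)
$\left(2181 - -816\right) - \frac{1}{\left(\frac{2310}{Q{\left(36 \right)}} - \frac{813}{191}\right) - 483} = \left(2181 - -816\right) - \frac{1}{\left(\frac{2310}{\frac{5}{2} - \frac{20}{36}} - \frac{813}{191}\right) - 483} = \left(2181 + 816\right) - \frac{1}{\left(\frac{2310}{\frac{5}{2} - \frac{5}{9}} - \frac{813}{191}\right) - 483} = 2997 - \frac{1}{\left(\frac{2310}{\frac{5}{2} - \frac{5}{9}} - \frac{813}{191}\right) - 483} = 2997 - \frac{1}{\left(\frac{2310}{\frac{35}{18}} - \frac{813}{191}\right) - 483} = 2997 - \frac{1}{\left(2310 \cdot \frac{18}{35} - \frac{813}{191}\right) - 483} = 2997 - \frac{1}{\left(1188 - \frac{813}{191}\right) - 483} = 2997 - \frac{1}{\frac{226095}{191} - 483} = 2997 - \frac{1}{\frac{133842}{191}} = 2997 - \frac{191}{133842} = \frac{401124283}{133842}$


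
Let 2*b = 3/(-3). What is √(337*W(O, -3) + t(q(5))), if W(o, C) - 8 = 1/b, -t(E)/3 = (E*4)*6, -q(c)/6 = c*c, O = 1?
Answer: √12822 ≈ 113.23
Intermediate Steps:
b = -½ (b = (3/(-3))/2 = (3*(-⅓))/2 = (½)*(-1) = -½ ≈ -0.50000)
q(c) = -6*c² (q(c) = -6*c*c = -6*c²)
t(E) = -72*E (t(E) = -3*E*4*6 = -3*4*E*6 = -72*E)
W(o, C) = 6 (W(o, C) = 8 + 1/(-½) = 8 - 2 = 6)
√(337*W(O, -3) + t(q(5))) = √(337*6 - (-432)*5²) = √(2022 - (-432)*25) = √(2022 - 72*(-150)) = √(2022 + 10800) = √12822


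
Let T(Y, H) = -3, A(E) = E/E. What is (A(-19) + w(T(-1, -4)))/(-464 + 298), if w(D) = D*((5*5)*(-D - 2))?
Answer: 37/83 ≈ 0.44578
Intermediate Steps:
A(E) = 1
w(D) = D*(-50 - 25*D) (w(D) = D*(25*(-2 - D)) = D*(-50 - 25*D))
(A(-19) + w(T(-1, -4)))/(-464 + 298) = (1 - 25*(-3)*(2 - 3))/(-464 + 298) = (1 - 25*(-3)*(-1))/(-166) = (1 - 75)*(-1/166) = -74*(-1/166) = 37/83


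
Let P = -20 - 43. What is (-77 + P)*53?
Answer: -7420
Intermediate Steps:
P = -63
(-77 + P)*53 = (-77 - 63)*53 = -140*53 = -7420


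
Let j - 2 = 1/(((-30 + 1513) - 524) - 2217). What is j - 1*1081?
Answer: -1357383/1258 ≈ -1079.0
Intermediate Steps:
j = 2515/1258 (j = 2 + 1/(((-30 + 1513) - 524) - 2217) = 2 + 1/((1483 - 524) - 2217) = 2 + 1/(959 - 2217) = 2 + 1/(-1258) = 2 - 1/1258 = 2515/1258 ≈ 1.9992)
j - 1*1081 = 2515/1258 - 1*1081 = 2515/1258 - 1081 = -1357383/1258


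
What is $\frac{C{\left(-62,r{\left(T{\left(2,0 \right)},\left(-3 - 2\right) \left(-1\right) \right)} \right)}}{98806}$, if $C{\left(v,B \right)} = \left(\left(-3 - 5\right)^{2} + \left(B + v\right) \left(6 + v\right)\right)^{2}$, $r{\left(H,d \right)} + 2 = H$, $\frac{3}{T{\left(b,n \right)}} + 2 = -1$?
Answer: $\frac{6859808}{49403} \approx 138.85$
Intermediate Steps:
$T{\left(b,n \right)} = -1$ ($T{\left(b,n \right)} = \frac{3}{-2 - 1} = \frac{3}{-3} = 3 \left(- \frac{1}{3}\right) = -1$)
$r{\left(H,d \right)} = -2 + H$
$C{\left(v,B \right)} = \left(64 + \left(6 + v\right) \left(B + v\right)\right)^{2}$ ($C{\left(v,B \right)} = \left(\left(-8\right)^{2} + \left(6 + v\right) \left(B + v\right)\right)^{2} = \left(64 + \left(6 + v\right) \left(B + v\right)\right)^{2}$)
$\frac{C{\left(-62,r{\left(T{\left(2,0 \right)},\left(-3 - 2\right) \left(-1\right) \right)} \right)}}{98806} = \frac{\left(64 + \left(-62\right)^{2} + 6 \left(-2 - 1\right) + 6 \left(-62\right) + \left(-2 - 1\right) \left(-62\right)\right)^{2}}{98806} = \left(64 + 3844 + 6 \left(-3\right) - 372 - -186\right)^{2} \cdot \frac{1}{98806} = \left(64 + 3844 - 18 - 372 + 186\right)^{2} \cdot \frac{1}{98806} = 3704^{2} \cdot \frac{1}{98806} = 13719616 \cdot \frac{1}{98806} = \frac{6859808}{49403}$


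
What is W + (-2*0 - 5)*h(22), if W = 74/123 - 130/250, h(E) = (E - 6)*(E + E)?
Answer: -10823749/3075 ≈ -3519.9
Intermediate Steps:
h(E) = 2*E*(-6 + E) (h(E) = (-6 + E)*(2*E) = 2*E*(-6 + E))
W = 251/3075 (W = 74*(1/123) - 130*1/250 = 74/123 - 13/25 = 251/3075 ≈ 0.081626)
W + (-2*0 - 5)*h(22) = 251/3075 + (-2*0 - 5)*(2*22*(-6 + 22)) = 251/3075 + (0 - 5)*(2*22*16) = 251/3075 - 5*704 = 251/3075 - 3520 = -10823749/3075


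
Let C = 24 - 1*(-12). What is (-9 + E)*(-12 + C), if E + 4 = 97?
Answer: 2016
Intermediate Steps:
E = 93 (E = -4 + 97 = 93)
C = 36 (C = 24 + 12 = 36)
(-9 + E)*(-12 + C) = (-9 + 93)*(-12 + 36) = 84*24 = 2016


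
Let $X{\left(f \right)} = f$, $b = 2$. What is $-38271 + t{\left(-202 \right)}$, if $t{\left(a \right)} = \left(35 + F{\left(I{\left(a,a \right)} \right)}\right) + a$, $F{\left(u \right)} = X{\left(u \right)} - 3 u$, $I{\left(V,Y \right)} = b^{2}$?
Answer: $-38446$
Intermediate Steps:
$I{\left(V,Y \right)} = 4$ ($I{\left(V,Y \right)} = 2^{2} = 4$)
$F{\left(u \right)} = - 2 u$ ($F{\left(u \right)} = u - 3 u = - 2 u$)
$t{\left(a \right)} = 27 + a$ ($t{\left(a \right)} = \left(35 - 8\right) + a = 27 + a$)
$-38271 + t{\left(-202 \right)} = -38271 + \left(27 - 202\right) = -38271 - 175 = -38446$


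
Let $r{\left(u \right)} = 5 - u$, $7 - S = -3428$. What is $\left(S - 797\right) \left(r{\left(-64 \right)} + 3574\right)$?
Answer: $9610234$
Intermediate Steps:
$S = 3435$ ($S = 7 - -3428 = 7 + 3428 = 3435$)
$\left(S - 797\right) \left(r{\left(-64 \right)} + 3574\right) = \left(3435 - 797\right) \left(\left(5 - -64\right) + 3574\right) = 2638 \left(\left(5 + 64\right) + 3574\right) = 2638 \left(69 + 3574\right) = 2638 \cdot 3643 = 9610234$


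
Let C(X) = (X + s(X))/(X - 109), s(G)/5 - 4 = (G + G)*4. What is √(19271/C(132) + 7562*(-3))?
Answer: 13*I*√20135842/388 ≈ 150.35*I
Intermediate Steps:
s(G) = 20 + 40*G (s(G) = 20 + 5*((G + G)*4) = 20 + 5*((2*G)*4) = 20 + 5*(8*G) = 20 + 40*G)
C(X) = (20 + 41*X)/(-109 + X) (C(X) = (X + (20 + 40*X))/(X - 109) = (20 + 41*X)/(-109 + X))
√(19271/C(132) + 7562*(-3)) = √(19271/(((20 + 41*132)/(-109 + 132))) + 7562*(-3)) = √(19271/(((20 + 5412)/23)) - 22686) = √(19271/(((1/23)*5432)) - 22686) = √(19271/(5432/23) - 22686) = √(19271*(23/5432) - 22686) = √(63319/776 - 22686) = √(-17541017/776) = 13*I*√20135842/388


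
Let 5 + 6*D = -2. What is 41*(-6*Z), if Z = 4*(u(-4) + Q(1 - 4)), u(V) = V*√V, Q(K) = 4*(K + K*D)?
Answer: -1968 + 7872*I ≈ -1968.0 + 7872.0*I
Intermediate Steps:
D = -7/6 (D = -⅚ + (⅙)*(-2) = -⅚ - ⅓ = -7/6 ≈ -1.1667)
Q(K) = -2*K/3 (Q(K) = 4*(K + K*(-7/6)) = 4*(K - 7*K/6) = 4*(-K/6) = -2*K/3)
u(V) = V^(3/2)
Z = 8 - 32*I (Z = 4*((-4)^(3/2) - 2*(1 - 4)/3) = 4*(-8*I - ⅔*(-3)) = 4*(-8*I + 2) = 4*(2 - 8*I) = 8 - 32*I ≈ 8.0 - 32.0*I)
41*(-6*Z) = 41*(-6*(8 - 32*I)) = 41*(-48 + 192*I) = -1968 + 7872*I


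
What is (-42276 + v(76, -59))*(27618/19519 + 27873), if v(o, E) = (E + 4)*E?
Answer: -21236013996855/19519 ≈ -1.0880e+9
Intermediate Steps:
v(o, E) = E*(4 + E) (v(o, E) = (4 + E)*E = E*(4 + E))
(-42276 + v(76, -59))*(27618/19519 + 27873) = (-42276 - 59*(4 - 59))*(27618/19519 + 27873) = (-42276 - 59*(-55))*(27618*(1/19519) + 27873) = (-42276 + 3245)*(27618/19519 + 27873) = -39031*544080705/19519 = -21236013996855/19519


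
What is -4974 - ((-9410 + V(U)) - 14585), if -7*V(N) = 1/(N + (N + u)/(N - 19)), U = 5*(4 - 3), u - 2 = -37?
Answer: 951051/50 ≈ 19021.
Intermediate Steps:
u = -35 (u = 2 - 37 = -35)
U = 5 (U = 5*1 = 5)
V(N) = -1/(7*(N + (-35 + N)/(-19 + N))) (V(N) = -1/(7*(N + (N - 35)/(N - 19))) = -1/(7*(N + (-35 + N)/(-19 + N))))
-4974 - ((-9410 + V(U)) - 14585) = -4974 - ((-9410 + (-19 + 5)/(7*(35 - 1*5² + 18*5))) - 14585) = -4974 - ((-9410 + (⅐)*(-14)/(35 - 1*25 + 90)) - 14585) = -4974 - ((-9410 + (⅐)*(-14)/(35 - 25 + 90)) - 14585) = -4974 - ((-9410 + (⅐)*(-14)/100) - 14585) = -4974 - ((-9410 + (⅐)*(1/100)*(-14)) - 14585) = -4974 - ((-9410 - 1/50) - 14585) = -4974 - (-470501/50 - 14585) = -4974 - 1*(-1199751/50) = -4974 + 1199751/50 = 951051/50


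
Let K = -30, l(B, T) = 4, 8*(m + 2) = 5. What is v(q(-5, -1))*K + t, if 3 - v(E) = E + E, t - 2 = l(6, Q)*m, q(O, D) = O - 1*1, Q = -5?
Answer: -907/2 ≈ -453.50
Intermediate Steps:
m = -11/8 (m = -2 + (⅛)*5 = -2 + 5/8 = -11/8 ≈ -1.3750)
q(O, D) = -1 + O (q(O, D) = O - 1 = -1 + O)
t = -7/2 (t = 2 + 4*(-11/8) = 2 - 11/2 = -7/2 ≈ -3.5000)
v(E) = 3 - 2*E (v(E) = 3 - (E + E) = 3 - 2*E)
v(q(-5, -1))*K + t = (3 - 2*(-1 - 5))*(-30) - 7/2 = (3 - 2*(-6))*(-30) - 7/2 = (3 + 12)*(-30) - 7/2 = 15*(-30) - 7/2 = -450 - 7/2 = -907/2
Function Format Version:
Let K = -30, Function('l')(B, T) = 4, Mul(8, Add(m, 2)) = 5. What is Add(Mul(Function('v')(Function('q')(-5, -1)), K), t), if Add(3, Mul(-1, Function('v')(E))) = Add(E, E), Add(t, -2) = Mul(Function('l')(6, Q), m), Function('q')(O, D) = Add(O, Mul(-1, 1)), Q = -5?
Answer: Rational(-907, 2) ≈ -453.50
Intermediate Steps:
m = Rational(-11, 8) (m = Add(-2, Mul(Rational(1, 8), 5)) = Add(-2, Rational(5, 8)) = Rational(-11, 8) ≈ -1.3750)
Function('q')(O, D) = Add(-1, O) (Function('q')(O, D) = Add(O, -1) = Add(-1, O))
t = Rational(-7, 2) (t = Add(2, Mul(4, Rational(-11, 8))) = Add(2, Rational(-11, 2)) = Rational(-7, 2) ≈ -3.5000)
Function('v')(E) = Add(3, Mul(-2, E)) (Function('v')(E) = Add(3, Mul(-1, Add(E, E))) = Add(3, Mul(-1, Mul(2, E))) = Add(3, Mul(-2, E)))
Add(Mul(Function('v')(Function('q')(-5, -1)), K), t) = Add(Mul(Add(3, Mul(-2, Add(-1, -5))), -30), Rational(-7, 2)) = Add(Mul(Add(3, Mul(-2, -6)), -30), Rational(-7, 2)) = Add(Mul(Add(3, 12), -30), Rational(-7, 2)) = Add(Mul(15, -30), Rational(-7, 2)) = Add(-450, Rational(-7, 2)) = Rational(-907, 2)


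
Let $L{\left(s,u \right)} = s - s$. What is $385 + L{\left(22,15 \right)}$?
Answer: $385$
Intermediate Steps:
$L{\left(s,u \right)} = 0$
$385 + L{\left(22,15 \right)} = 385 + 0 = 385$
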